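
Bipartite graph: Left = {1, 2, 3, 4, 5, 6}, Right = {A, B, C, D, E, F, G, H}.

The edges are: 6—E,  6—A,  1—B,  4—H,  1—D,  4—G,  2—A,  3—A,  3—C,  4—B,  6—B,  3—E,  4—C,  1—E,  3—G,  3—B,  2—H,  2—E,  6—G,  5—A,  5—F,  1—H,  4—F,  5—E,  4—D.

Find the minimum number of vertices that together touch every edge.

6

{1, 2, 3, 4, 5, 6} is a vertex cover of size 6: every edge has an endpoint in this set.
No smaller cover exists because 1–E, 2–H, 3–A, 4–G, 5–F, 6–B is a matching of size 6, and a cover must include an endpoint of each of these disjoint edges (König's theorem).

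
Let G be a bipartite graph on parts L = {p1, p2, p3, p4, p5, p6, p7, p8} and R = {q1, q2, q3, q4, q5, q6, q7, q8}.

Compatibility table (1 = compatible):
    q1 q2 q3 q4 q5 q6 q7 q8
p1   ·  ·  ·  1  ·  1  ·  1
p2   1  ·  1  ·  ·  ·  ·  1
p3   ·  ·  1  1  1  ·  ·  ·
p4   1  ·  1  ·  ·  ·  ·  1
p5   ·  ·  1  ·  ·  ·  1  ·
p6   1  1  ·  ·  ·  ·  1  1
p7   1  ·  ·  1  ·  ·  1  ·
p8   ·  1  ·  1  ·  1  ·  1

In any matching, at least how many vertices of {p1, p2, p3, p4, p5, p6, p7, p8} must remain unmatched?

A valid assignment of size 8: p1-q8, p2-q1, p3-q5, p4-q3, p5-q7, p6-q2, p7-q4, p8-q6.
This saturates every left vertex, so 8 is the maximum.
That matches 8 of the 8, leaving 0 unmatched; no matching can do better.

0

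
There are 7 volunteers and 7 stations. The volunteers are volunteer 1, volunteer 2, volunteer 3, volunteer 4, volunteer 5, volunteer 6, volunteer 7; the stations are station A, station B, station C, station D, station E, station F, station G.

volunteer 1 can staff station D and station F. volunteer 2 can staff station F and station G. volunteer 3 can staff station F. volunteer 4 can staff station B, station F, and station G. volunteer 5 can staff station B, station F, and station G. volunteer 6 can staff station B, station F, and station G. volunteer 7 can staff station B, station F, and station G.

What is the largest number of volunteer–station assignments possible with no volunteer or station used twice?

4

For example, pair volunteer 1→station D, volunteer 2→station G, volunteer 3→station F, volunteer 4→station B.
The set {volunteer 2, volunteer 3, volunteer 4, volunteer 5, volunteer 6, volunteer 7} has only 3 neighbours ({station B, station F, station G}), so by Hall's theorem at most 4 of the 7 volunteers can be matched.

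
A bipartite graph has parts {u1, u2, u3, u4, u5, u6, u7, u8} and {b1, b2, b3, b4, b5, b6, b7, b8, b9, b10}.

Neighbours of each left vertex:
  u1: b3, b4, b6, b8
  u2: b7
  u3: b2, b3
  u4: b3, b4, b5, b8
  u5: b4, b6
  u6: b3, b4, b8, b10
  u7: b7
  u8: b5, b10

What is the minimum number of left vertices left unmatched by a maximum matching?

1

A valid assignment of size 7: u1→b6, u2→b7, u3→b2, u4→b8, u5→b4, u6→b3, u8→b5.
The set {u2, u7} has only 1 neighbour ({b7}), so by Hall's theorem at most 7 of the 8 left vertices can be matched.
That matches 7 of the 8, leaving 1 unmatched; no matching can do better.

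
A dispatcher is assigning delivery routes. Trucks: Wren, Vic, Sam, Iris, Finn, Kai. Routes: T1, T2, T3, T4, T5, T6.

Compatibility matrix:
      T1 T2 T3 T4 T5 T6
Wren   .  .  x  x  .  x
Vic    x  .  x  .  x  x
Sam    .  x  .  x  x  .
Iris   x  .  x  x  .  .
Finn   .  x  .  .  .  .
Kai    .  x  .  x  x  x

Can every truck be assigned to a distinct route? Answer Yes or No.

Yes

For example, pair Wren-T6, Vic-T1, Sam-T4, Iris-T3, Finn-T2, Kai-T5.
All 6 trucks are covered.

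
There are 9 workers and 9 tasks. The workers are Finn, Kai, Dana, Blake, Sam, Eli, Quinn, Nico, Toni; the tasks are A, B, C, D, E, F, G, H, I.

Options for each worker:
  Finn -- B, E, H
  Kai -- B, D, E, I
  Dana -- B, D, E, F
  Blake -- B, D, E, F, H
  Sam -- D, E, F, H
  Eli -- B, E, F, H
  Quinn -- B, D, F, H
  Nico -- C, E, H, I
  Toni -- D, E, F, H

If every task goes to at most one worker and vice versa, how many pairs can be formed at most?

7

A valid assignment of size 7: Finn-B, Kai-I, Dana-D, Blake-F, Sam-E, Eli-H, Nico-C.
The set {Finn, Dana, Blake, Sam, Eli, Quinn, Toni} has only 5 neighbours ({B, D, E, F, H}), so by Hall's theorem at most 7 of the 9 workers can be matched.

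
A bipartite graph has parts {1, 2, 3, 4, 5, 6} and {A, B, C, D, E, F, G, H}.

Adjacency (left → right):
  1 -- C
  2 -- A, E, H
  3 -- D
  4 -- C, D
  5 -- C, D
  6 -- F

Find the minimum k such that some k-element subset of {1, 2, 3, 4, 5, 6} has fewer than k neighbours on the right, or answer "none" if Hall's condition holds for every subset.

Take S = {1, 3, 4}. Its neighbourhood is {C, D}, so |N(S)| = 2 < |S| = 3.
Every subset of size less than 3 has at least as many neighbours as members, so 3 is the minimum.

3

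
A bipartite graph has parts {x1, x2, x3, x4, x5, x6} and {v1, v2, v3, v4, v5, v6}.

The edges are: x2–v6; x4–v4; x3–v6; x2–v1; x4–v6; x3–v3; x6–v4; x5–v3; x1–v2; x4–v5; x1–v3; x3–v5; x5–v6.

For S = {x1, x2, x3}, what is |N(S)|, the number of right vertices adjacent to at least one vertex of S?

The union of neighbours of {x1, x2, x3} is {v1, v2, v3, v5, v6}, which has 5 elements.
Since |N(S)| = 5 ≥ |S| = 3, Hall's condition holds for this subset.

5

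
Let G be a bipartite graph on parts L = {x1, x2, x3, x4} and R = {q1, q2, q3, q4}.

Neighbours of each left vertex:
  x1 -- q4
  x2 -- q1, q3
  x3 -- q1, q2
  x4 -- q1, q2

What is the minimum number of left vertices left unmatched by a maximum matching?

0

One maximum matching: x1–q4, x2–q3, x3–q1, x4–q2.
This saturates every left vertex, so 4 is the maximum.
That matches 4 of the 4, leaving 0 unmatched; no matching can do better.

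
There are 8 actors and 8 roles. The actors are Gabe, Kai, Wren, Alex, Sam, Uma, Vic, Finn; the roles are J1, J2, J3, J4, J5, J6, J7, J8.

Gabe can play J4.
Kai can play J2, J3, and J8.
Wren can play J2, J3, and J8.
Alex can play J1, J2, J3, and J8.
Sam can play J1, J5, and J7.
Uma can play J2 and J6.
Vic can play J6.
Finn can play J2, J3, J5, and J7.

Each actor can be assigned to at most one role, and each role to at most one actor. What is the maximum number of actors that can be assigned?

8

A valid assignment of size 8: Gabe-J4, Kai-J3, Wren-J8, Alex-J1, Sam-J5, Uma-J2, Vic-J6, Finn-J7.
All 8 actors are matched, so no larger matching exists.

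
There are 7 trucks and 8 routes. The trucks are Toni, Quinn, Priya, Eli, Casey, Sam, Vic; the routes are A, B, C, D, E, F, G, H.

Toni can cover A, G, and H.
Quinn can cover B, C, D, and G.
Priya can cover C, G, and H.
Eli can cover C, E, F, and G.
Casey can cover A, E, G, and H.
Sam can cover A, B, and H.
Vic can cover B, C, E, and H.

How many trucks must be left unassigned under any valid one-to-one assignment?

0

A valid assignment of size 7: Toni-A, Quinn-D, Priya-G, Eli-C, Casey-E, Sam-H, Vic-B.
All 7 trucks are matched, so no larger matching exists.
That matches 7 of the 7, leaving 0 unmatched; no matching can do better.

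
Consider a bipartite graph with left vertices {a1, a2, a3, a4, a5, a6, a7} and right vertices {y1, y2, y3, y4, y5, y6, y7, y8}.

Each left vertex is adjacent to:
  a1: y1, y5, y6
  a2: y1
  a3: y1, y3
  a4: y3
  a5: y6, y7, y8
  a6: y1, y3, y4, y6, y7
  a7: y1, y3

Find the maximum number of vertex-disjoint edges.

For example, pair a1-y6, a2-y1, a3-y3, a5-y8, a6-y7.
The set {a2, a3, a4, a7} has only 2 neighbours ({y1, y3}), so by Hall's theorem at most 5 of the 7 left vertices can be matched.

5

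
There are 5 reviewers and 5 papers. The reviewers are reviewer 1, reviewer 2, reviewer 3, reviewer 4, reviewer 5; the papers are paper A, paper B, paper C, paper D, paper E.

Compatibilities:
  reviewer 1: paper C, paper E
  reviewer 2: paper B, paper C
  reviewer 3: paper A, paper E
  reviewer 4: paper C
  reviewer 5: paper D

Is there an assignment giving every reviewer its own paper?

Yes

One maximum matching: reviewer 1–paper E, reviewer 2–paper B, reviewer 3–paper A, reviewer 4–paper C, reviewer 5–paper D.
All 5 reviewers are covered.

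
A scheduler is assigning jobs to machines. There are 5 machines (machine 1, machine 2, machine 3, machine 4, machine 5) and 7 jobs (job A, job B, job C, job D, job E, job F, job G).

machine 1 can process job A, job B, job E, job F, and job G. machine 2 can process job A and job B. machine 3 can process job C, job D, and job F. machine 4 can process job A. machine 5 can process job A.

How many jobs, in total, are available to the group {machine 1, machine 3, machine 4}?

7

The union of neighbours of {machine 1, machine 3, machine 4} is {job A, job B, job C, job D, job E, job F, job G}, which has 7 elements.
Since |N(S)| = 7 ≥ |S| = 3, Hall's condition holds for this subset.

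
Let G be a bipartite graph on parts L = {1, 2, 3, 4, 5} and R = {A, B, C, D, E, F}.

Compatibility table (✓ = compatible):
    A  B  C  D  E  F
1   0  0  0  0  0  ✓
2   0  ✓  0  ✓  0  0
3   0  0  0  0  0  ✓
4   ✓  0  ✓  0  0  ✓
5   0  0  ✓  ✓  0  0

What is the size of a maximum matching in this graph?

4

For example, pair 1–F, 2–B, 4–A, 5–C.
The set {1, 3} has only 1 neighbour ({F}), so by Hall's theorem at most 4 of the 5 left vertices can be matched.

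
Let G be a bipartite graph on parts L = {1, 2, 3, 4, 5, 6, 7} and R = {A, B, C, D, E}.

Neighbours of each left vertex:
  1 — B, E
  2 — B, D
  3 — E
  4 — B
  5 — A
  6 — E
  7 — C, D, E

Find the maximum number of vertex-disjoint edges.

5

For example, pair 1→B, 2→D, 3→E, 5→A, 7→C.
The set {1, 3, 4, 6} has only 2 neighbours ({B, E}), so by Hall's theorem at most 5 of the 7 left vertices can be matched.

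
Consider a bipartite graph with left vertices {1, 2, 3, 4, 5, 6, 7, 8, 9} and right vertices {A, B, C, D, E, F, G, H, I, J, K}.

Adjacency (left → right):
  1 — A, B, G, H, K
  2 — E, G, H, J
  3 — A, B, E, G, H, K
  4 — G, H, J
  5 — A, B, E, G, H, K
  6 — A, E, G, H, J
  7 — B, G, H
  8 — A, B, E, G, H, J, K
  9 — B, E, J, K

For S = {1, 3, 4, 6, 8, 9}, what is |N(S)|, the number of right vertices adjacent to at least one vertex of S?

7

The union of neighbours of {1, 3, 4, 6, 8, 9} is {A, B, E, G, H, J, K}, which has 7 elements.
Since |N(S)| = 7 ≥ |S| = 6, Hall's condition holds for this subset.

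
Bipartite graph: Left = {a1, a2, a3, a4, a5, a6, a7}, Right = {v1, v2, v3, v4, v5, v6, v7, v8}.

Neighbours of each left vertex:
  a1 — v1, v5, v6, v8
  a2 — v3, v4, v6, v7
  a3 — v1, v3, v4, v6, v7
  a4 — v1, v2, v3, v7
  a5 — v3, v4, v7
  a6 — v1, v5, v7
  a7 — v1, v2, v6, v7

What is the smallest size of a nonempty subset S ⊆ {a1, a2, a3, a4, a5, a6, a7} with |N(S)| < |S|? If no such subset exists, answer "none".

A matching saturating every left vertex exists, for instance a1→v8, a2→v6, a3→v3, a4→v7, a5→v4, a6→v1, a7→v2.
By Hall's marriage theorem, this means |N(S)| ≥ |S| for every subset S, so no violating subset exists.

none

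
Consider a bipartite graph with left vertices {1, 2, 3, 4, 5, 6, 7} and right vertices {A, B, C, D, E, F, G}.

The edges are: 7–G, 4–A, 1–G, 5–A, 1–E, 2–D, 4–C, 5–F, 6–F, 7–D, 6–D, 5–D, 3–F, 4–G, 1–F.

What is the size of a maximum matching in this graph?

One maximum matching: 1-E, 2-D, 3-F, 4-C, 5-A, 7-G.
The set {2, 3, 6} has only 2 neighbours ({D, F}), so by Hall's theorem at most 6 of the 7 left vertices can be matched.

6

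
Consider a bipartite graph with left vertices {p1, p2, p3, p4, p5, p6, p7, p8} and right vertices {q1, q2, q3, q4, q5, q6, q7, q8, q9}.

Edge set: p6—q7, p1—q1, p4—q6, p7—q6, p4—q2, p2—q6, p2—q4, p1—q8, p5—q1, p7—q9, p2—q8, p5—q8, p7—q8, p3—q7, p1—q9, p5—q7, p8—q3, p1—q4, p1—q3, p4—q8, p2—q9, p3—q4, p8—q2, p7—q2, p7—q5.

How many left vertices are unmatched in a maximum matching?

0

One maximum matching: p1→q9, p2→q6, p3→q4, p4→q8, p5→q1, p6→q7, p7→q5, p8→q2.
This saturates every left vertex, so 8 is the maximum.
That matches 8 of the 8, leaving 0 unmatched; no matching can do better.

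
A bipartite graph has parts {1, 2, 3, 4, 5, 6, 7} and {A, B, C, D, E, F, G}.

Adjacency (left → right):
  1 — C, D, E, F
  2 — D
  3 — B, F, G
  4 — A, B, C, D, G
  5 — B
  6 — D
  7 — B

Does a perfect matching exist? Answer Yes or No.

No

The set {2, 5, 6, 7} has only 2 neighbours ({B, D}), so by Hall's theorem at most 5 of the 7 left vertices can be matched.
Hence no matching covers every left vertex.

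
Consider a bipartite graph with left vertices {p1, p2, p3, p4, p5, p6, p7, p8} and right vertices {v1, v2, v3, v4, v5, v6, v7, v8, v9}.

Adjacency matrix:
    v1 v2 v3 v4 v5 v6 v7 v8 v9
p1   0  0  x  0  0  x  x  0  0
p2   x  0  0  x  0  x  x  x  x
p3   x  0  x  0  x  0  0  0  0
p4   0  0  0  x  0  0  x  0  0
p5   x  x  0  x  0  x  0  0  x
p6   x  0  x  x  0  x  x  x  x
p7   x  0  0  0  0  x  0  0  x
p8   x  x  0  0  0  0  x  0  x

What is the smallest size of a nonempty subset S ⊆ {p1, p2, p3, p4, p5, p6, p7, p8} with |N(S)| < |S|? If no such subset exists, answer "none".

A matching saturating every left vertex exists, for instance p1→v3, p2→v4, p3→v5, p4→v7, p5→v6, p6→v8, p7→v1, p8→v2.
By Hall's marriage theorem, this means |N(S)| ≥ |S| for every subset S, so no violating subset exists.

none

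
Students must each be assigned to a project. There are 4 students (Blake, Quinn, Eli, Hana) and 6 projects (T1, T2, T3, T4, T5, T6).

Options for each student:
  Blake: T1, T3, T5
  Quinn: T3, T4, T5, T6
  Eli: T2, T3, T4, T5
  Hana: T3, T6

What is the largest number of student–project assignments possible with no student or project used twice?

For example, pair Blake–T1, Quinn–T5, Eli–T4, Hana–T6.
This saturates every student, so 4 is the maximum.

4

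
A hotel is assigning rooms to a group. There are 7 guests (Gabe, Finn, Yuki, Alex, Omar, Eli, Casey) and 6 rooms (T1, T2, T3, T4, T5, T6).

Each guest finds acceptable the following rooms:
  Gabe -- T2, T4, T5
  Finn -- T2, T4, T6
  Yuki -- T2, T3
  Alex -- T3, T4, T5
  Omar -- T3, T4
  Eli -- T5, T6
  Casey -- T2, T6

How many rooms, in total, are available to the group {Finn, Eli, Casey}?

The union of neighbours of {Finn, Eli, Casey} is {T2, T4, T5, T6}, which has 4 elements.
Since |N(S)| = 4 ≥ |S| = 3, Hall's condition holds for this subset.

4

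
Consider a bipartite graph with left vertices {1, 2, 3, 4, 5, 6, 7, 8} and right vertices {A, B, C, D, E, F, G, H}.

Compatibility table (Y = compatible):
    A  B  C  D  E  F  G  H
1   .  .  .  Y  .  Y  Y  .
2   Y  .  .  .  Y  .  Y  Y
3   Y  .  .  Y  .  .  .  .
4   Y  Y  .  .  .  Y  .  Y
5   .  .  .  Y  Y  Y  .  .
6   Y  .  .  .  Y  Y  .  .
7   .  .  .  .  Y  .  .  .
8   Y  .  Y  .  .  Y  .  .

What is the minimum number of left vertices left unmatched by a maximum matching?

0

For example, pair 1→G, 2→H, 3→A, 4→B, 5→D, 6→F, 7→E, 8→C.
This saturates every left vertex, so 8 is the maximum.
That matches 8 of the 8, leaving 0 unmatched; no matching can do better.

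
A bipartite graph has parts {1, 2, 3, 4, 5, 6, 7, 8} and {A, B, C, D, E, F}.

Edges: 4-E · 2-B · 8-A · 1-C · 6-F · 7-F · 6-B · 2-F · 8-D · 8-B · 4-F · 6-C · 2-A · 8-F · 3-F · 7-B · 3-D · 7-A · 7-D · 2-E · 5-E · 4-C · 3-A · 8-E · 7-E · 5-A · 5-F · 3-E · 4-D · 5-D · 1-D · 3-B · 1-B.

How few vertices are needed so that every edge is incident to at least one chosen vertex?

A maximum matching has 6 edges (e.g. 1–C, 2–F, 3–A, 4–E, 5–D, 6–B).
By König's theorem the minimum vertex cover has the same size. One such cover is {A, B, C, D, E, F}.

6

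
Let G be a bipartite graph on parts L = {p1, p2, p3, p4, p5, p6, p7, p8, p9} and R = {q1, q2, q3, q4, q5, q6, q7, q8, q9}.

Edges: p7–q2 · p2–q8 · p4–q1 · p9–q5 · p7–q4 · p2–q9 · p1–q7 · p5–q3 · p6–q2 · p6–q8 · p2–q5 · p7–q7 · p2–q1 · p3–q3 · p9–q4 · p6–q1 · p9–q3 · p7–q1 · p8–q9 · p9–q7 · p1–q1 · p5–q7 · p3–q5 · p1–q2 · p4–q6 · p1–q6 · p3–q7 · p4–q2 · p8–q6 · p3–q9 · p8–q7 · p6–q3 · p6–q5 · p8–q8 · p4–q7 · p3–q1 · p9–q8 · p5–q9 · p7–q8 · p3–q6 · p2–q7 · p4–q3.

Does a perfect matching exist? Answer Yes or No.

A valid assignment of size 9: p1-q2, p2-q9, p3-q6, p4-q1, p5-q3, p6-q5, p7-q7, p8-q8, p9-q4.
Every left vertex is matched, so this is a perfect matching.

Yes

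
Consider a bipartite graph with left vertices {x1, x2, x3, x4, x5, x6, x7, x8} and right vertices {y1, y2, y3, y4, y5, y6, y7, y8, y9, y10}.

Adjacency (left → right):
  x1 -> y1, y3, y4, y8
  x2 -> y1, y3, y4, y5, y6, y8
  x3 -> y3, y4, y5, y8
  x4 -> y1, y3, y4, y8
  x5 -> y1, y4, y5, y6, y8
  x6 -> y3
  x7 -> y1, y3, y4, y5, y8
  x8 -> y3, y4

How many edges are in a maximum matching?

6

One maximum matching: x1–y8, x2–y6, x3–y5, x4–y4, x5–y1, x6–y3.
The set {x1, x2, x3, x4, x5, x6, x7, x8} has only 6 neighbours ({y1, y3, y4, y5, y6, y8}), so by Hall's theorem at most 6 of the 8 left vertices can be matched.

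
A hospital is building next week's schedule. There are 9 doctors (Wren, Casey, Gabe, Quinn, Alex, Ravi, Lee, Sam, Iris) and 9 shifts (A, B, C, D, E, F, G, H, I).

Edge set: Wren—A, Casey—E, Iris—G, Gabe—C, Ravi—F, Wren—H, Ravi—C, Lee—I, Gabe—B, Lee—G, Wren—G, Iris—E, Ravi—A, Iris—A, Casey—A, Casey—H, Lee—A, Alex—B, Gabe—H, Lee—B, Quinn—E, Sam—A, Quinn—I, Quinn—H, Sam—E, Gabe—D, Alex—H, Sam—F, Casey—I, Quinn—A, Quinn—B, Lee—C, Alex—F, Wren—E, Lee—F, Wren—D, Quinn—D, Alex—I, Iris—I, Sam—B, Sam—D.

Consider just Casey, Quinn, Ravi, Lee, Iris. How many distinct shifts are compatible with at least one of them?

9

The union of neighbours of {Casey, Quinn, Ravi, Lee, Iris} is {A, B, C, D, E, F, G, H, I}, which has 9 elements.
Since |N(S)| = 9 ≥ |S| = 5, Hall's condition holds for this subset.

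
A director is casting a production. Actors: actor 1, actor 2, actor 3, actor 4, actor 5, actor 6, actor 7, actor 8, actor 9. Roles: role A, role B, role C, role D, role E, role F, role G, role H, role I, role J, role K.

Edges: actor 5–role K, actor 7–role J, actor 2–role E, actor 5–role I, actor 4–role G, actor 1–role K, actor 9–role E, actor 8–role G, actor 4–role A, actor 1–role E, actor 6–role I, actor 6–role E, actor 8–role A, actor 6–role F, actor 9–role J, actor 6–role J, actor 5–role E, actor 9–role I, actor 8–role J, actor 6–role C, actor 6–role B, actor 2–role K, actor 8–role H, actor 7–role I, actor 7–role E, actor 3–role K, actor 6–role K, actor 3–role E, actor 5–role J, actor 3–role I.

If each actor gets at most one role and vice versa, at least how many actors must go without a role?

One maximum matching: actor 1→role E, actor 2→role K, actor 3→role I, actor 4→role A, actor 5→role J, actor 6→role C, actor 8→role G.
The set {actor 1, actor 2, actor 3, actor 5, actor 7, actor 9} has only 4 neighbours ({role E, role I, role J, role K}), so by Hall's theorem at most 7 of the 9 actors can be matched.
That matches 7 of the 9, leaving 2 unmatched; no matching can do better.

2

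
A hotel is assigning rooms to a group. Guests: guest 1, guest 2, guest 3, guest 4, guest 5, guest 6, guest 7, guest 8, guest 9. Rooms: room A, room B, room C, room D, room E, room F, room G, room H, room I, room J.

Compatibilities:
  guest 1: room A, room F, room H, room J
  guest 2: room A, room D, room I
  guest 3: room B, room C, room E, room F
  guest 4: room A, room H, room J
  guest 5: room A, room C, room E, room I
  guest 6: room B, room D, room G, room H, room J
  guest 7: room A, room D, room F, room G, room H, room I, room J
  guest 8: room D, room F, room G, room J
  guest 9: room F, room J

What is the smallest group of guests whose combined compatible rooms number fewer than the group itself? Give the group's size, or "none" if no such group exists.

none

A matching saturating every guest exists, for instance guest 1→room F, guest 2→room A, guest 3→room E, guest 4→room H, guest 5→room I, guest 6→room B, guest 7→room D, guest 8→room G, guest 9→room J.
By Hall's marriage theorem, this means |N(S)| ≥ |S| for every subset S, so no violating subset exists.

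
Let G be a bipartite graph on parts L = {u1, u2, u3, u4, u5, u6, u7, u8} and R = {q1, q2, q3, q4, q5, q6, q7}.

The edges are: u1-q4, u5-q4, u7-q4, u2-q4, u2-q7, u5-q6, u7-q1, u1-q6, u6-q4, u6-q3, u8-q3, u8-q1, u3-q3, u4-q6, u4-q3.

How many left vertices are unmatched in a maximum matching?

For example, pair u1–q4, u2–q7, u3–q3, u4–q6, u7–q1.
The set {u1, u3, u4, u5, u6, u7, u8} has only 4 neighbours ({q1, q3, q4, q6}), so by Hall's theorem at most 5 of the 8 left vertices can be matched.
That matches 5 of the 8, leaving 3 unmatched; no matching can do better.

3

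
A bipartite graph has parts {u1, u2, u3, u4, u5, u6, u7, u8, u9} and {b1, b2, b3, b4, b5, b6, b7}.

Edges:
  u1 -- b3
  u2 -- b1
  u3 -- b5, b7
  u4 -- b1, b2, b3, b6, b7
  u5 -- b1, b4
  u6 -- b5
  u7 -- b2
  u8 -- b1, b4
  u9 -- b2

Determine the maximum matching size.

7

For example, pair u1–b3, u2–b1, u3–b7, u4–b6, u5–b4, u6–b5, u7–b2.
The set {u2, u5, u7, u8, u9} has only 3 neighbours ({b1, b2, b4}), so by Hall's theorem at most 7 of the 9 left vertices can be matched.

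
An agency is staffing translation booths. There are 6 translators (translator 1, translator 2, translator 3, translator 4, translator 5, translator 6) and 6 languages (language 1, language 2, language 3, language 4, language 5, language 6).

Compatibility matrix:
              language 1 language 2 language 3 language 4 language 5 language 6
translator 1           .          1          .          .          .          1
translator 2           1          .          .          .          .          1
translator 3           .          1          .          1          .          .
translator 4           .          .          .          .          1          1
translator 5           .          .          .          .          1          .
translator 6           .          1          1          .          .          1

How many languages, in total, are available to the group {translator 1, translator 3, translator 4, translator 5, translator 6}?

The union of neighbours of {translator 1, translator 3, translator 4, translator 5, translator 6} is {language 2, language 3, language 4, language 5, language 6}, which has 5 elements.
Since |N(S)| = 5 ≥ |S| = 5, Hall's condition holds for this subset.

5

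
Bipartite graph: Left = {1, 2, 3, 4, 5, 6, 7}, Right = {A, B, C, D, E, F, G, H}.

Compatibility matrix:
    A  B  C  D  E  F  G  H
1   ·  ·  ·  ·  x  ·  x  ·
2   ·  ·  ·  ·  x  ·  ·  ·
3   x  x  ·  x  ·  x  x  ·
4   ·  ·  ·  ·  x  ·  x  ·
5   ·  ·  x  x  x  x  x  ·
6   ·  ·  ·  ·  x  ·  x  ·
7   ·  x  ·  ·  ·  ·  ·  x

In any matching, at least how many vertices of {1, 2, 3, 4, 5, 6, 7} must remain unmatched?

2

A valid assignment of size 5: 1–G, 2–E, 3–A, 5–F, 7–B.
The set {1, 2, 4, 6} has only 2 neighbours ({E, G}), so by Hall's theorem at most 5 of the 7 left vertices can be matched.
That matches 5 of the 7, leaving 2 unmatched; no matching can do better.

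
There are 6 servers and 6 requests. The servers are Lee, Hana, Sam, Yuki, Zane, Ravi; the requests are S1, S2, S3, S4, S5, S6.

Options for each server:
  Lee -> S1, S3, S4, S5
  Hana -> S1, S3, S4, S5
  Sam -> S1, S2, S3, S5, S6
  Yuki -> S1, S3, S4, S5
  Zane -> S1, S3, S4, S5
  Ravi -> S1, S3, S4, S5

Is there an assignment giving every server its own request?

The set {Lee, Hana, Yuki, Zane, Ravi} has only 4 neighbours ({S1, S3, S4, S5}), so by Hall's theorem at most 5 of the 6 servers can be matched.
Hence no matching covers every server.

No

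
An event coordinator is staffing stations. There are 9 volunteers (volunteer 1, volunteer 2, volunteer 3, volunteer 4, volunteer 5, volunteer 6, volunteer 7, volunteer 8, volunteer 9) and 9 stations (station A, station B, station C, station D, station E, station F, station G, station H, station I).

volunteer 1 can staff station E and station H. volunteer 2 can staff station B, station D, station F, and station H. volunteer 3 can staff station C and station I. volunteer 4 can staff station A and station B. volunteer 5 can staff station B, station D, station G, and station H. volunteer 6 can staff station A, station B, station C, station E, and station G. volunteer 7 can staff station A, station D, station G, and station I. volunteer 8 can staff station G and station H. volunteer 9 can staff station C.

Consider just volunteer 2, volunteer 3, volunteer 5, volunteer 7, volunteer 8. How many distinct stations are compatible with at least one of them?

8

The union of neighbours of {volunteer 2, volunteer 3, volunteer 5, volunteer 7, volunteer 8} is {station A, station B, station C, station D, station F, station G, station H, station I}, which has 8 elements.
Since |N(S)| = 8 ≥ |S| = 5, Hall's condition holds for this subset.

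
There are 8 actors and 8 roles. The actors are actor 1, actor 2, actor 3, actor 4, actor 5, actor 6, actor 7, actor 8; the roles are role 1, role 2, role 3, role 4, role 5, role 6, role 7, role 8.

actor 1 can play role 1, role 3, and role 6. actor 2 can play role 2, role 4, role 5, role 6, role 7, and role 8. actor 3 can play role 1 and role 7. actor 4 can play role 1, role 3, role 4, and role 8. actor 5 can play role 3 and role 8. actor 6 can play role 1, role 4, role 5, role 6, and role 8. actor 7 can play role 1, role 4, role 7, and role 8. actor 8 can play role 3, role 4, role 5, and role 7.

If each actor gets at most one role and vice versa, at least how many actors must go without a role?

0

A valid assignment of size 8: actor 1-role 6, actor 2-role 2, actor 3-role 1, actor 4-role 4, actor 5-role 8, actor 6-role 5, actor 7-role 7, actor 8-role 3.
All 8 actors are matched, so no larger matching exists.
That matches 8 of the 8, leaving 0 unmatched; no matching can do better.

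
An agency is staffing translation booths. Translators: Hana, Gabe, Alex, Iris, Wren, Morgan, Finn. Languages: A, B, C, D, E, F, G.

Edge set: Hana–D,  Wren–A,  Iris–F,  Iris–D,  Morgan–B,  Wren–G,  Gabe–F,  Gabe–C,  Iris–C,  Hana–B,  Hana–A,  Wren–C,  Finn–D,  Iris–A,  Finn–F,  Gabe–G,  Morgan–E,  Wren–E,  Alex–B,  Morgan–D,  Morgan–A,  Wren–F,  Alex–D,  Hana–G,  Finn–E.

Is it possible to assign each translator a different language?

Yes

A valid assignment of size 7: Hana-G, Gabe-C, Alex-D, Iris-F, Wren-A, Morgan-B, Finn-E.
All 7 translators are covered.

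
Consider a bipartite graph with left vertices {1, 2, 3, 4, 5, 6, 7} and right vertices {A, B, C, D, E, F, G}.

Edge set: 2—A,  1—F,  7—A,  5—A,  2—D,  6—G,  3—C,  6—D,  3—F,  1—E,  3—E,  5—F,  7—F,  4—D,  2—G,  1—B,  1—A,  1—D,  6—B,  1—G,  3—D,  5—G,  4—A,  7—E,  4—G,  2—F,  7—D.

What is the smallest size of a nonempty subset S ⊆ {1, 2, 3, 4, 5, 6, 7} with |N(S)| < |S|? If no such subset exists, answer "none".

A matching saturating every left vertex exists, for instance 1→A, 2→D, 3→C, 4→G, 5→F, 6→B, 7→E.
By Hall's marriage theorem, this means |N(S)| ≥ |S| for every subset S, so no violating subset exists.

none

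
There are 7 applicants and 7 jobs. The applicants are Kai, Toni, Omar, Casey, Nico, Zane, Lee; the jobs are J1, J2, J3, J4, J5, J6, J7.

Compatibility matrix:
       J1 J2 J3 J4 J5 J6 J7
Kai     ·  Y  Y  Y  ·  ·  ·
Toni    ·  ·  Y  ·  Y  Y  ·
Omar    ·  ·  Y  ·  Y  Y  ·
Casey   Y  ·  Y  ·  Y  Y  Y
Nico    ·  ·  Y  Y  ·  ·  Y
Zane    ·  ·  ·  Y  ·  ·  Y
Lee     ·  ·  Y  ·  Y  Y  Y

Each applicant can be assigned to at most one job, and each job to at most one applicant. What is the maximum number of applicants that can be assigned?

For example, pair Kai–J2, Toni–J6, Omar–J5, Casey–J1, Nico–J4, Zane–J7, Lee–J3.
This saturates every applicant, so 7 is the maximum.

7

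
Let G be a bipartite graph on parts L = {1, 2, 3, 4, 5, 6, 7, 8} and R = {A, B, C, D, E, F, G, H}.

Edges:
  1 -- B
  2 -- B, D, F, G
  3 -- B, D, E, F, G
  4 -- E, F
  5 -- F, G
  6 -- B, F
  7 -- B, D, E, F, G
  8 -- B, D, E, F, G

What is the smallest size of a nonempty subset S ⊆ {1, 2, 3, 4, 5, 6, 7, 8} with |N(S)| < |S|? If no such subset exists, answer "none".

6

Take S = {1, 2, 3, 4, 5, 6}. Its neighbourhood is {B, D, E, F, G}, so |N(S)| = 5 < |S| = 6.
Every subset of size less than 6 has at least as many neighbours as members, so 6 is the minimum.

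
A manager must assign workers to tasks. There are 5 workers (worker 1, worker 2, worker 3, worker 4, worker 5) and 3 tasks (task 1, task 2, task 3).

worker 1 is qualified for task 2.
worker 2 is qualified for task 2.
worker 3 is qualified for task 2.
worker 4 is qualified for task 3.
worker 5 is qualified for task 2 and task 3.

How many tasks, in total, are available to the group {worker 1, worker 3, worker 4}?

2

The union of neighbours of {worker 1, worker 3, worker 4} is {task 2, task 3}, which has 2 elements.
Since |N(S)| = 2 < |S| = 3, Hall's condition fails for this subset.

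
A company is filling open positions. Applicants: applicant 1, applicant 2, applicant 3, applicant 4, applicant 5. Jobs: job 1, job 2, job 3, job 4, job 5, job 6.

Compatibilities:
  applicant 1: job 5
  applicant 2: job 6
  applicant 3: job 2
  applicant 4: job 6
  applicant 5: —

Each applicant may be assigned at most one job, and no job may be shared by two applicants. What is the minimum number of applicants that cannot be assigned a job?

One maximum matching: applicant 1–job 5, applicant 2–job 6, applicant 3–job 2.
The set {applicant 2, applicant 4, applicant 5} has only 1 neighbour ({job 6}), so by Hall's theorem at most 3 of the 5 applicants can be matched.
That matches 3 of the 5, leaving 2 unmatched; no matching can do better.

2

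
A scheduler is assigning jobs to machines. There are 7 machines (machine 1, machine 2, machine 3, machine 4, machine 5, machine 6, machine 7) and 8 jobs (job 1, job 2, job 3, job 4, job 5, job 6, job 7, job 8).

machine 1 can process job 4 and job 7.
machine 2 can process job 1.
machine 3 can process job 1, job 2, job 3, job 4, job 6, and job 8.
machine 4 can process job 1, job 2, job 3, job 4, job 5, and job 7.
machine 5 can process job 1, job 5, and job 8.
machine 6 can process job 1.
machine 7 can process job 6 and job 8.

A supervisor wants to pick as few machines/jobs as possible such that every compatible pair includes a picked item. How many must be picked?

A maximum matching has 6 edges (e.g. machine 1–job 4, machine 2–job 1, machine 3–job 8, machine 4–job 7, machine 5–job 5, machine 7–job 6).
By König's theorem the minimum vertex cover has the same size. One such cover is {machine 1, machine 3, machine 4, machine 5, machine 7, job 1}.

6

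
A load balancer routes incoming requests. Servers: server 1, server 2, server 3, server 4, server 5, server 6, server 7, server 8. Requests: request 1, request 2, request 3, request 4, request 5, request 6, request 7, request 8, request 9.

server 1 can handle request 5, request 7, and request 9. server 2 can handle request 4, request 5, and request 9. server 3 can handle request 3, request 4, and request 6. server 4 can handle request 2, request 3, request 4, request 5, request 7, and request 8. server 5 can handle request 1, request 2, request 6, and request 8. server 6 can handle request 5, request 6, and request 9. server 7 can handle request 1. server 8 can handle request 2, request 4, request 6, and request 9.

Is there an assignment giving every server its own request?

Yes

For example, pair server 1→request 7, server 2→request 5, server 3→request 4, server 4→request 2, server 5→request 8, server 6→request 6, server 7→request 1, server 8→request 9.
Every server is matched, so this matching saturates all of them.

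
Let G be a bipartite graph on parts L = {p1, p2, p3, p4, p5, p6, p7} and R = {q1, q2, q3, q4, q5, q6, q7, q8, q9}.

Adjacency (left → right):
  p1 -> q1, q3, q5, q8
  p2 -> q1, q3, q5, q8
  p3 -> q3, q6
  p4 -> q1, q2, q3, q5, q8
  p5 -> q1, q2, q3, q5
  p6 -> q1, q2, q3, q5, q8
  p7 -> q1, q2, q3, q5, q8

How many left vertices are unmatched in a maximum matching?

1

One maximum matching: p1–q3, p2–q5, p3–q6, p4–q8, p5–q2, p6–q1.
The set {p1, p2, p4, p5, p6, p7} has only 5 neighbours ({q1, q2, q3, q5, q8}), so by Hall's theorem at most 6 of the 7 left vertices can be matched.
That matches 6 of the 7, leaving 1 unmatched; no matching can do better.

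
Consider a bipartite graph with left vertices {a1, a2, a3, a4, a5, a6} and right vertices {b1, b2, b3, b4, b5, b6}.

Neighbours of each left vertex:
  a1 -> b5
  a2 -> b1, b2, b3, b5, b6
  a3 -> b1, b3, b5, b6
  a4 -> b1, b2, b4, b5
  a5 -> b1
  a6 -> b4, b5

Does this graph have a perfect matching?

Yes

A valid assignment of size 6: a1-b5, a2-b6, a3-b3, a4-b2, a5-b1, a6-b4.
All 6 left vertices are covered.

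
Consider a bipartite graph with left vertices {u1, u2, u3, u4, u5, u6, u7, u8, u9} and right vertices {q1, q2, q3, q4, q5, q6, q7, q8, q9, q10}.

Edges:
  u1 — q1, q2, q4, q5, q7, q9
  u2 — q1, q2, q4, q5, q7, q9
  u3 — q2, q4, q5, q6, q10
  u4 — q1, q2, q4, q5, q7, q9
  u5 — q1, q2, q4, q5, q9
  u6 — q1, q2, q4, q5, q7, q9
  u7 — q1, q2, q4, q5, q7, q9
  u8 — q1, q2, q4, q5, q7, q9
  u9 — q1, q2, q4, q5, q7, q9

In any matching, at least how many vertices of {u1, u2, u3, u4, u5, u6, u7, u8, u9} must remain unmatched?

For example, pair u1-q5, u2-q7, u3-q6, u4-q2, u5-q1, u6-q4, u7-q9.
The set {u1, u2, u4, u5, u6, u7, u8, u9} has only 6 neighbours ({q1, q2, q4, q5, q7, q9}), so by Hall's theorem at most 7 of the 9 left vertices can be matched.
That matches 7 of the 9, leaving 2 unmatched; no matching can do better.

2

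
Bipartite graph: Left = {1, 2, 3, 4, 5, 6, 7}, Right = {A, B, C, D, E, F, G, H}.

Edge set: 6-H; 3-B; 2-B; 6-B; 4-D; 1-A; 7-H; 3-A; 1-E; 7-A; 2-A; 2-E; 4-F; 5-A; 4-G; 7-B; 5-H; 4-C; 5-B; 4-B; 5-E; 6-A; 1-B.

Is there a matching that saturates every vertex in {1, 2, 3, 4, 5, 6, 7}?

No

The set {1, 2, 3, 5, 6, 7} has only 4 neighbours ({A, B, E, H}), so by Hall's theorem at most 5 of the 7 left vertices can be matched.
Hence no matching covers every left vertex.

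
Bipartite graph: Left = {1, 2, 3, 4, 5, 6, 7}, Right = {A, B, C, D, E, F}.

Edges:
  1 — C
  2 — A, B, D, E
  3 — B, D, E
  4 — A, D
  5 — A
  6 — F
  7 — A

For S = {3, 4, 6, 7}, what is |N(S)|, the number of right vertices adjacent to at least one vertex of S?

The union of neighbours of {3, 4, 6, 7} is {A, B, D, E, F}, which has 5 elements.
Since |N(S)| = 5 ≥ |S| = 4, Hall's condition holds for this subset.

5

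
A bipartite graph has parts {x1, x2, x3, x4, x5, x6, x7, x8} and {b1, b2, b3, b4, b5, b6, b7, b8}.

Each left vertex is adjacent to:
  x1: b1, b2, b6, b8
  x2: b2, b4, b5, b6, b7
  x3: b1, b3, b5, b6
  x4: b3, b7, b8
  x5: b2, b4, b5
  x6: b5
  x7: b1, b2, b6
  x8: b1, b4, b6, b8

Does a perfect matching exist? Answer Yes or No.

One maximum matching: x1→b1, x2→b7, x3→b6, x4→b3, x5→b4, x6→b5, x7→b2, x8→b8.
All 8 left vertices are covered.

Yes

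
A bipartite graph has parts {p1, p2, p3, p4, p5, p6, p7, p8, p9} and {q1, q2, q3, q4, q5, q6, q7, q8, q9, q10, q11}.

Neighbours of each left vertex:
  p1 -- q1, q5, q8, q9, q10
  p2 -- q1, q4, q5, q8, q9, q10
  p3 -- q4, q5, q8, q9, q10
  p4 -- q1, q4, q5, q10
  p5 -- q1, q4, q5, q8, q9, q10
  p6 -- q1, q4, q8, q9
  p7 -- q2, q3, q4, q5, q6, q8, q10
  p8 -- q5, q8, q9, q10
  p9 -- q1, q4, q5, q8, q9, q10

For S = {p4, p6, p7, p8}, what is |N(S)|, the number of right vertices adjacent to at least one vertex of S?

9

The union of neighbours of {p4, p6, p7, p8} is {q1, q2, q3, q4, q5, q6, q8, q9, q10}, which has 9 elements.
Since |N(S)| = 9 ≥ |S| = 4, Hall's condition holds for this subset.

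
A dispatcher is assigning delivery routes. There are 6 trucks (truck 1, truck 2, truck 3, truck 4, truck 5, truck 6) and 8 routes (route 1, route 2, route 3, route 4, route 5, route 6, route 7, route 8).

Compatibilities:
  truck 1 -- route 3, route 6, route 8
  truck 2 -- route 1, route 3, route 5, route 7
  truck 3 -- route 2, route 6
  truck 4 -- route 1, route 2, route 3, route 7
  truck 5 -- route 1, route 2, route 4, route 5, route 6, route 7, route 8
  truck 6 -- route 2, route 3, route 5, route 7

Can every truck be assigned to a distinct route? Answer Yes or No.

For example, pair truck 1-route 3, truck 2-route 1, truck 3-route 6, truck 4-route 2, truck 5-route 4, truck 6-route 7.
Every truck is matched, so this matching saturates all of them.

Yes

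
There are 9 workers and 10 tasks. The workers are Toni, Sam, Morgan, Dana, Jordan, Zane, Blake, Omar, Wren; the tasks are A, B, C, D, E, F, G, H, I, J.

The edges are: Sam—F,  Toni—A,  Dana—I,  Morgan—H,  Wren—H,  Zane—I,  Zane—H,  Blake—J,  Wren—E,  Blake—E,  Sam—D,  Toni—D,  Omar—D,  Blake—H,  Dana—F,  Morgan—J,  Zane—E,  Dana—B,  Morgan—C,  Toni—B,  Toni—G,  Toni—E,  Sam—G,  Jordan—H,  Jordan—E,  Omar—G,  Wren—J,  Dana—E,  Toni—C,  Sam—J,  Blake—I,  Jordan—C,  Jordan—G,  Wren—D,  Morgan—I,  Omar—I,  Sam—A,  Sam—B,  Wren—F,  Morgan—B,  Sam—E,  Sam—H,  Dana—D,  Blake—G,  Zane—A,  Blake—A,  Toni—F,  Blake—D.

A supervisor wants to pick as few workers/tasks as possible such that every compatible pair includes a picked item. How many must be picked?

The 9 edges Toni–E, Sam–G, Morgan–H, Dana–B, Jordan–C, Zane–I, Blake–A, Omar–D, Wren–J form a matching, so any vertex cover needs at least 9 vertices (one per matched edge).
Conversely {Toni, Sam, Morgan, Dana, Jordan, Zane, Blake, Omar, Wren} meets every edge and has exactly 9 vertices, so 9 is optimal.

9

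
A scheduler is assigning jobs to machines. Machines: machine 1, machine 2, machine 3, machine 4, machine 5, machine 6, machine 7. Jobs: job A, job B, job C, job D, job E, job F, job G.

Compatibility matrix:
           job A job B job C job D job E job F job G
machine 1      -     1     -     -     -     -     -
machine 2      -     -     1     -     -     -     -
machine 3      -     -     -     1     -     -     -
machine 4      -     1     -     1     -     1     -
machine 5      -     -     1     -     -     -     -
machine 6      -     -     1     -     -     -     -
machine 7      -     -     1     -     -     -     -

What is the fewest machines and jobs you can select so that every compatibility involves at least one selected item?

{machine 1, machine 3, machine 4, job C} is a vertex cover of size 4: every edge has an endpoint in this set.
No smaller cover exists because machine 1–job B, machine 2–job C, machine 3–job D, machine 4–job F is a matching of size 4, and a cover must include an endpoint of each of these disjoint edges (König's theorem).

4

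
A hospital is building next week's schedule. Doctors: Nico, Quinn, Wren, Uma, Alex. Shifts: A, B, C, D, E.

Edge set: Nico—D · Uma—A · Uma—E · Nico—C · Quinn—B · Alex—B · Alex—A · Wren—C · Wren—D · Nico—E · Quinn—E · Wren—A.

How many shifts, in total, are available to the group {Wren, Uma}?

4

The union of neighbours of {Wren, Uma} is {A, C, D, E}, which has 4 elements.
Since |N(S)| = 4 ≥ |S| = 2, Hall's condition holds for this subset.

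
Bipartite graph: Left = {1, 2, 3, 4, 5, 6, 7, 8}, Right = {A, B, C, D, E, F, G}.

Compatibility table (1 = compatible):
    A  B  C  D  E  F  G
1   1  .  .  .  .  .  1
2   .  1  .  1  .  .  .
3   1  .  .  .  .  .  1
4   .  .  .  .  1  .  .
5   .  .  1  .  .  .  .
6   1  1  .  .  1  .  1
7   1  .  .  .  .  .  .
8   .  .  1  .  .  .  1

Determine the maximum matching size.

For example, pair 1–A, 2–D, 3–G, 4–E, 5–C, 6–B.
The set {1, 3, 5, 7, 8} has only 3 neighbours ({A, C, G}), so by Hall's theorem at most 6 of the 8 left vertices can be matched.

6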